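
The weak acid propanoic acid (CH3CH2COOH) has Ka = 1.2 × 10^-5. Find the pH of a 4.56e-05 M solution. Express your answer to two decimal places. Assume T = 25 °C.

CH3CH2COOH ⇌ CH3CH2COO- + H+
From the ICE table, Ka = [H+]²/(4.56e-05 − [H+]) = 1.2 × 10^-5.
The 5% rule fails; solving [H+]² + Ka·[H+] − Ka·C₀ = 0 exactly:
[H+] = [−1.2e-05 + √(1.2e-05² + 2.19e-09)]/2 = 1.81 × 10^-5 M
pH = −log[H+] = −log(1.81 × 10^-5) = 4.74

pH = 4.74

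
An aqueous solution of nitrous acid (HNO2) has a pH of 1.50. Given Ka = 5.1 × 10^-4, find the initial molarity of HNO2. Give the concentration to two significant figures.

C₀ = 2.0 M

[H+] = 10^(-1.50) = 3.16 × 10^-2 M = x
Ka = x²/(C₀ − x) ⇒ C₀ = x + x²/Ka
C₀ = 3.16 × 10^-2 + (3.16 × 10^-2)²/(5.1 × 10^-4) = 1.99 M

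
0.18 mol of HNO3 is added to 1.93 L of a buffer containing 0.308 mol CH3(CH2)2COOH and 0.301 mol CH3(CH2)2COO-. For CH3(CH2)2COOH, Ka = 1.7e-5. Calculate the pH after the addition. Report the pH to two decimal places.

pH = 4.16

Added H+ converts CH3(CH2)2COO- to CH3(CH2)2COOH: CH3(CH2)2COOH → 0.488 mol, CH3(CH2)2COO- → 0.121 mol.
pKa = −log(1.7 × 10^-5) = 4.770
pH = pKa + log([A⁻]/[HA]) = 4.770 + log(0.121/0.488) = 4.770 -0.606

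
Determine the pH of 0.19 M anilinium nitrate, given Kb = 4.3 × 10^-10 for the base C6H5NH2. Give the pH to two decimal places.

pH = 2.68

C6H5NH3+ is the conjugate acid of the weak base C6H5NH2.
Ka = Kw/Kb = 1.0×10^-14 / 4.3 × 10^-10 = 2.33 × 10^-5
From the ICE table, Ka = x²/(0.19 − x) = 2.33 × 10^-5.
Assume x ≪ 0.19: x ≈ √(2.33 × 10^-5 × 0.19) = 2.10 × 10^-3 M
Check: 1.1% ionized — well under 5%, approximation valid.
pH = −log(2.10 × 10^-3) = 2.68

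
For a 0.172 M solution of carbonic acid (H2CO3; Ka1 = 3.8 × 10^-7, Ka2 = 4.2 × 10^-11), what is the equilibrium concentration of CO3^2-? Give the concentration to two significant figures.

4.2 × 10^-11 M

First ionization gives [H+] ≈ [HCO3-] = 2.56 × 10^-4 M.
Second step: Ka2 = [H+][CO3^2-]/[HCO3-] ≈ [CO3^2-] (since [H+] ≈ [HCO3-]).
So [CO3^2-] ≈ Ka2.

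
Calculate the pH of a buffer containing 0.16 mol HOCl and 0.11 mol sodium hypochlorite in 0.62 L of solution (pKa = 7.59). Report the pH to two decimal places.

Using pH = pKa + log([base]/[acid]) with [base]/[acid] = 0.11/0.16:
pH = 7.59 + (-0.163) = 7.43

pH = 7.43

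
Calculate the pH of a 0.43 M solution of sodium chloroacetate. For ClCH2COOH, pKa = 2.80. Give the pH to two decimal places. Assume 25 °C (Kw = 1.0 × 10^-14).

ClCH2COO- is the conjugate base of the weak acid ClCH2COOH.
Ka = 10^(−2.80) = 1.58 × 10^-3
Kb = Kw/Ka = 1.0×10^-14 / 1.58 × 10^-3 = 6.33 × 10^-12
Kb = x²/(0.43 − x) = 6.33 × 10^-12
Since Kb ≪ C₀, x ≈ √(Kb·C₀) = 1.65 × 10^-6 M.
Check: 0.00038% ionized — well under 5%, approximation valid.
pOH = 5.78, so pH = 14.00 − pOH = 8.22

pH = 8.22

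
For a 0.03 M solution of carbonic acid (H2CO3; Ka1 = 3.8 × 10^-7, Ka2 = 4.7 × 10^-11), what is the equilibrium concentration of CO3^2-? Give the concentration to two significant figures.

4.7 × 10^-11 M

First ionization gives [H+] ≈ [HCO3-] = 1.07 × 10^-4 M.
Second step: Ka2 = [H+][CO3^2-]/[HCO3-] ≈ [CO3^2-] (since [H+] ≈ [HCO3-]).
So [CO3^2-] ≈ Ka2.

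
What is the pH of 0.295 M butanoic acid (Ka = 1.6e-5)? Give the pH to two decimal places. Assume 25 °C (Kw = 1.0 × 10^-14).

CH3(CH2)2COOH ⇌ CH3(CH2)2COO- + H+
From the ICE table, Ka = x²/(0.295 − x) = 1.6 × 10^-5.
Neglecting x in the denominator: x = √(1.6 × 10^-5 × 0.295) = 2.17 × 10^-3 M
(x/C₀ = 0.74% < 5%, so the approximation holds.)
pH = −log[H+] = −log(2.17 × 10^-3) = 2.66

pH = 2.66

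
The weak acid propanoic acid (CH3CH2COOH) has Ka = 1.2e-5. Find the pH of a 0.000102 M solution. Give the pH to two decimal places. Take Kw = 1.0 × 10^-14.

pH = 4.53

CH3CH2COOH ⇌ CH3CH2COO- + H+
From the ICE table, Ka = [H+]²/(0.000102 − [H+]) = 1.2 × 10^-5.
[H+] is not negligible relative to C₀; solve [H+]² + 1.2e-05·[H+] − 1.22e-09 = 0.
[H+] = [−1.2e-05 + √(1.2e-05² + 4.9e-09)]/2 = 2.95 × 10^-5 M
pH = −log[H+] = −log(2.95 × 10^-5) = 4.53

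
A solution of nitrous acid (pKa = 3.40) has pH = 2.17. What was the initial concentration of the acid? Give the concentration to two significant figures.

[H+] = 10^(-2.17) = 6.76 × 10^-3 M = x
Ka = 10^(−3.40) = 3.98 × 10^-4
Ka = x²/(C₀ − x) ⇒ C₀ = x + x²/Ka
C₀ = 6.76 × 10^-3 + (6.76 × 10^-3)²/(3.98 × 10^-4) = 1.22 × 10^-1 M

C₀ = 1.2 × 10^-1 M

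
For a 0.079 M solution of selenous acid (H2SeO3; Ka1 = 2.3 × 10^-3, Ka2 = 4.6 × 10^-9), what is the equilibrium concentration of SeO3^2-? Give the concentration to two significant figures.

First ionization gives [H+] ≈ [HSeO3-] = 1.24 × 10^-2 M.
Second step: Ka2 = [H+][SeO3^2-]/[HSeO3-] ≈ [SeO3^2-] (since [H+] ≈ [HSeO3-]).
So [SeO3^2-] ≈ Ka2.

4.6 × 10^-9 M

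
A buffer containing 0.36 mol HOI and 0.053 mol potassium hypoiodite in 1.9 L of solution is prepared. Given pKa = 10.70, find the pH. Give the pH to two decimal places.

pH = 9.87

Henderson–Hasselbalch: pH = pKa + log([OI-]/[HOI]) = 10.70 + log(0.053/0.36)
pH = 10.70 + (-0.832) = 9.87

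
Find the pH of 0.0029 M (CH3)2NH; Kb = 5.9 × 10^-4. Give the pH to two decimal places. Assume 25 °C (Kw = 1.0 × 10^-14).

pH = 11.02

(CH3)2NH + H2O ⇌ (CH3)2NH2+ + OH-
Let x = [OH-] at equilibrium. Kb = x²/(0.0029 − x).
The 5% rule fails; solving x² + Kb·x − Kb·C₀ = 0 exactly:
x = (−Kb + √(Kb² + 4·Kb·C₀))/2 = 1.05 × 10^-3 M
pOH = −log(1.05 × 10^-3) = 2.98; pH = 14.00 − 2.98 = 11.02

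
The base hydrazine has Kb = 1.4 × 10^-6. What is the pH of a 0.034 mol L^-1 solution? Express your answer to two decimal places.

pH = 10.34

N2H4 + H2O ⇌ N2H5+ + OH-
Kb = x²/(0.034 − x) = 1.4 × 10^-6
Assume x ≪ 0.034: x ≈ √(1.4 × 10^-6 × 0.034) = 2.18 × 10^-4 M
Check: 0.64% ionized — well under 5%, approximation valid.
pOH = −log(2.18 × 10^-4) = 3.66; pH = 14.00 − 3.66 = 10.34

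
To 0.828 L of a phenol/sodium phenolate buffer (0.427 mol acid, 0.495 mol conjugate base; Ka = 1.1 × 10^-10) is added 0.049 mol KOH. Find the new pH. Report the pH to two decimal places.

pH = 10.12

After neutralization: n(C6H5OH) = 0.378 mol, n(C6H5O-) = 0.544 mol.
pKa = −log(1.1 × 10^-10) = 9.959
Henderson–Hasselbalch with mole ratio 0.544/0.378: pH = 9.959 + (+0.158)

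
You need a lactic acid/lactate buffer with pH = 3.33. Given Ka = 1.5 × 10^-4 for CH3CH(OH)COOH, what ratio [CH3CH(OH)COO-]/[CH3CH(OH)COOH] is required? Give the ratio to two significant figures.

pKa = -log(1.5 × 10^-4) = 3.824
pH = pKa + log(r) ⇒ log(r) = 3.33 − 3.824 = -0.494
r = [CH3CH(OH)COO-]/[CH3CH(OH)COOH] = 10^(-0.494) = 0.321

ratio = 0.32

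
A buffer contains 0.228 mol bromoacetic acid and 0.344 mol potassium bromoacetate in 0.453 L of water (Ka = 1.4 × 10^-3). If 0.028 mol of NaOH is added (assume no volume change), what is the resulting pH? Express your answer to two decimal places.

OH- converts BrCH2COOH to BrCH2COO-: BrCH2COOH → 0.2 mol, BrCH2COO- → 0.372 mol.
pKa = −log(1.4 × 10^-3) = 2.854
pH = pKa + log(n_BrCH2COO-/n_BrCH2COOH) = 2.854 + log(0.372/0.2) = 2.854 + (+0.270)

pH = 3.12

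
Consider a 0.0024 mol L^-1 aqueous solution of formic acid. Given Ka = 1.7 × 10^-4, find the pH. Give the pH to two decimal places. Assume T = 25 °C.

pH = 3.25

HCOOH ⇌ HCOO- + H+
From the ICE table, Ka = [H+]²/(0.0024 − [H+]) = 1.7 × 10^-4.
Here C₀/Ka ≈ 14.1, so the small-[H+] approximation fails. Use the quadratic:
[H+] = [−0.00017 + √(0.00017² + 1.63e-06)]/2 = 5.59 × 10^-4 M
pH = −log[H+] = −log(5.59 × 10^-4) = 3.25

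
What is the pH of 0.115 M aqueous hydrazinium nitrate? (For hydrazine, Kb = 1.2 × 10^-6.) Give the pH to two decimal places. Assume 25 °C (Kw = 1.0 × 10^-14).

pH = 4.51

N2H5+ is the conjugate acid of the weak base N2H4.
Ka = Kw/Kb = 1.0×10^-14 / 1.2 × 10^-6 = 8.33 × 10^-9
Ka = [H+]²/(0.115 − [H+]) = 8.33 × 10^-9
Neglecting [H+] in the denominator: [H+] = √(8.33 × 10^-9 × 0.115) = 3.10 × 10^-5 M
pH = −log(3.10 × 10^-5) = 4.51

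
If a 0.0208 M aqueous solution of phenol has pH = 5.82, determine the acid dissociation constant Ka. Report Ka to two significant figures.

Ka = 1.1 × 10^-10

[H+] = 10^(-5.82) = 1.51 × 10^-6 M
At equilibrium [HA] = 0.0208 − 1.51 × 10^-6 = 2.08 × 10^-2 M
Ka = [H+][A-]/[HA] = (1.51 × 10^-6)² / 2.08 × 10^-2 = 1.1 × 10^-10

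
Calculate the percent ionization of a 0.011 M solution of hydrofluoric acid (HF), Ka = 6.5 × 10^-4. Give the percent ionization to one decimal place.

HF ⇌ F- + H+; let x = [H+] at equilibrium.
Ka = x²/(C₀ − x); solving the quadratic gives x = 2.37 × 10^-3 M.
Fraction ionized = 2.37 × 10^-3 / 0.011 = 0.2155 → 21.5%

21.5%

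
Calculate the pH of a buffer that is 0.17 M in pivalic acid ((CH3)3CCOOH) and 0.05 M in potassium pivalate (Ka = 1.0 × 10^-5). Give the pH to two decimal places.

pKa = −log(1.0 × 10^-5) = 5.000
pH = pKa + log([A⁻]/[HA]) = 5.000 + log(0.05/0.17)
pH = 5.000 + (-0.531) = 4.47

pH = 4.47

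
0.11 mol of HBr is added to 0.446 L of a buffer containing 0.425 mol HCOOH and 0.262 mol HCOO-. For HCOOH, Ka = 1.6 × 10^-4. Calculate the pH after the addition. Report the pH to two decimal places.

pH = 3.25

After neutralization: n(HCOOH) = 0.535 mol, n(HCOO-) = 0.152 mol.
pKa = −log(1.6 × 10^-4) = 3.796
Henderson–Hasselbalch with mole ratio 0.152/0.535: pH = 3.796 + (-0.547)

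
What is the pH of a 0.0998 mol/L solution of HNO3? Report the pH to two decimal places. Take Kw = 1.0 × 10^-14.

HNO3 is a strong acid and dissociates completely, so [H+] = 0.0998 M.
pH = -log(0.0998) = 1.00

pH = 1.00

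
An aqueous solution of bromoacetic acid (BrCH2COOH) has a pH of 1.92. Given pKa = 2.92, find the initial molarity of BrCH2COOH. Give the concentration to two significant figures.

C₀ = 1.3 × 10^-1 M

[H+] = 10^(-1.92) = 1.20 × 10^-2 M = x
Ka = 10^(−2.92) = 1.20 × 10^-3
Ka = x²/(C₀ − x) ⇒ C₀ = x + x²/Ka
C₀ = 1.20 × 10^-2 + (1.20 × 10^-2)²/(1.20 × 10^-3) = 1.32 × 10^-1 M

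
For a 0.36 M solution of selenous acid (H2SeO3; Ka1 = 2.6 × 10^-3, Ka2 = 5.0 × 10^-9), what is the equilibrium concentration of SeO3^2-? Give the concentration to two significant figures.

First ionization gives [H+] ≈ [HSeO3-] = 2.93 × 10^-2 M.
Second step: Ka2 = [H+][SeO3^2-]/[HSeO3-] ≈ [SeO3^2-] (since [H+] ≈ [HSeO3-]).
So [SeO3^2-] ≈ Ka2.

5.0 × 10^-9 M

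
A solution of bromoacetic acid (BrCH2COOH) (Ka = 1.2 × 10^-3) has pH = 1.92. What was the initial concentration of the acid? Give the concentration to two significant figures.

C₀ = 1.3 × 10^-1 M

[H+] = 10^(-1.92) = 1.20 × 10^-2 M = x
Ka = x²/(C₀ − x) ⇒ C₀ = x + x²/Ka
C₀ = 1.20 × 10^-2 + (1.20 × 10^-2)²/(1.2 × 10^-3) = 1.32 × 10^-1 M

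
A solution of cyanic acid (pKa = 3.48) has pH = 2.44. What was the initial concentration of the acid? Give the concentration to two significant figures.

C₀ = 4.3 × 10^-2 M

[H+] = 10^(-2.44) = 3.63 × 10^-3 M = x
Ka = 10^(−3.48) = 3.31 × 10^-4
Ka = x²/(C₀ − x) ⇒ C₀ = x + x²/Ka
C₀ = 3.63 × 10^-3 + (3.63 × 10^-3)²/(3.31 × 10^-4) = 4.34 × 10^-2 M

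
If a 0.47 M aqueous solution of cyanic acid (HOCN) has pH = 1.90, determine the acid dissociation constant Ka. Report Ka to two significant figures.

[H+] = 10^(-1.90) = 1.26 × 10^-2 M
At equilibrium [HA] = 0.47 − 1.26 × 10^-2 = 4.57 × 10^-1 M
Ka = [H+][A-]/[HA] = (1.26 × 10^-2)² / 4.57 × 10^-1 = 3.5 × 10^-4

Ka = 3.5 × 10^-4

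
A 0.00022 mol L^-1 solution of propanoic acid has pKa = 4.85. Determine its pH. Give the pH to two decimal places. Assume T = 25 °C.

CH3CH2COOH ⇌ CH3CH2COO- + H+
Ka = 10^(−4.85) = 1.41 × 10^-5
Let x = [H+] at equilibrium. Ka = x²/(0.00022 − x).
x is not negligible relative to C₀; solve x² + 1.41e-05·x − 3.1e-09 = 0.
x = (−Ka + √(Ka² + 4·Ka·C₀))/2 = 4.91 × 10^-5 M
pH = −log[H+] = −log(4.91 × 10^-5) = 4.31

pH = 4.31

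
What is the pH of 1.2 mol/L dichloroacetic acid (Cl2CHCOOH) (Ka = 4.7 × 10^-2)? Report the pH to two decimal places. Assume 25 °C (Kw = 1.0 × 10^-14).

Cl2CHCOOH ⇌ Cl2CHCOO- + H+
Ka = x²/(1.2 − x) = 4.7 × 10^-2
Here C₀/Ka ≈ 25.5, so the small-x approximation fails. Use the quadratic:
x = [−0.047 + √(0.047² + 0.226)]/2 = 2.15 × 10^-1 M
pH = −log[H+] = −log(2.15 × 10^-1) = 0.67

pH = 0.67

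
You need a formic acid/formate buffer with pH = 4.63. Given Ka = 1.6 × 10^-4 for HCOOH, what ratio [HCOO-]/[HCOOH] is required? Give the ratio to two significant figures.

pKa = -log(1.6 × 10^-4) = 3.796
pH = pKa + log(r) ⇒ log(r) = 4.63 − 3.796 = +0.834
r = [HCOO-]/[HCOOH] = 10^(+0.834) = 6.82

ratio = 6.8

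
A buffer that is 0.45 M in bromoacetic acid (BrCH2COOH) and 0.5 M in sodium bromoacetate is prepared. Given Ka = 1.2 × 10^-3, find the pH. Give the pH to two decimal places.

pH = 2.97

pKa = −log(1.2 × 10^-3) = 2.921
pH = pKa + log([A⁻]/[HA]) = 2.921 + log(0.5/0.45)
pH = 2.921 + (+0.046) = 2.97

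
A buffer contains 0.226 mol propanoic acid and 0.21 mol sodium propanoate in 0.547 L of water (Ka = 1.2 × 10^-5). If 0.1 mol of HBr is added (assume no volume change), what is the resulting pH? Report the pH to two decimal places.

pH = 4.45

After neutralization: n(CH3CH2COOH) = 0.326 mol, n(CH3CH2COO-) = 0.11 mol.
pKa = −log(1.2 × 10^-5) = 4.921
pH = pKa + log(n_CH3CH2COO-/n_CH3CH2COOH) = 4.921 + log(0.11/0.326) = 4.921 + (-0.472)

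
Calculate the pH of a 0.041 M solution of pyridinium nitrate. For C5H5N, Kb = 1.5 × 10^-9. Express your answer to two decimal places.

C5H5NH+ is the conjugate acid of the weak base C5H5N.
Ka = Kw/Kb = 1.0×10^-14 / 1.5 × 10^-9 = 6.67 × 10^-6
Ka = [H+]²/(0.041 − [H+]) = 6.67 × 10^-6
Since Ka ≪ C₀, [H+] ≈ √(Ka·C₀) = 5.23 × 10^-4 M.
Check: 1.3% ionized — well under 5%, approximation valid.
pH = −log[H+] = −log(5.23 × 10^-4) = 3.28

pH = 3.28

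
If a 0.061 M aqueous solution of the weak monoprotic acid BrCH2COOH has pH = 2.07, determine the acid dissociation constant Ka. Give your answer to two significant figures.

Ka = 1.4 × 10^-3

[H+] = 10^(-2.07) = 8.51 × 10^-3 M
At equilibrium [HA] = 0.061 − 8.51 × 10^-3 = 5.25 × 10^-2 M
Ka = [H+][A-]/[HA] = (8.51 × 10^-3)² / 5.25 × 10^-2 = 1.4 × 10^-3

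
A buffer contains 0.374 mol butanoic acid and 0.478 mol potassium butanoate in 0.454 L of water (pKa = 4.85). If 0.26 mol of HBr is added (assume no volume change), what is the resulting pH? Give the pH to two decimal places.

pH = 4.39

After neutralization: n(CH3(CH2)2COOH) = 0.634 mol, n(CH3(CH2)2COO-) = 0.218 mol.
Henderson–Hasselbalch with mole ratio 0.218/0.634: pH = 4.85 + (-0.464)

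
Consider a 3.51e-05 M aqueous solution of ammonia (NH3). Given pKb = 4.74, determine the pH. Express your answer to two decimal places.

NH3 + H2O ⇌ NH4+ + OH-
Kb = 10^(−4.74) = 1.82 × 10^-5
Let x = [OH-] at equilibrium. Kb = x²/(3.51e-05 − x).
Here C₀/Kb ≈ 1.93, so the small-x approximation fails. Use the quadratic:
x = (−Kb + √(Kb² + 4·Kb·C₀))/2 = 1.78 × 10^-5 M
pOH = −log(1.78 × 10^-5) = 4.75; pH = 14.00 − 4.75 = 9.25

pH = 9.25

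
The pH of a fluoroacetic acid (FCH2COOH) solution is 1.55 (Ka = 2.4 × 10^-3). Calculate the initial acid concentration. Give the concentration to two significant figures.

[H+] = 10^(-1.55) = 2.82 × 10^-2 M = x
Ka = x²/(C₀ − x) ⇒ C₀ = x + x²/Ka
C₀ = 2.82 × 10^-2 + (2.82 × 10^-2)²/(2.4 × 10^-3) = 3.60 × 10^-1 M

C₀ = 3.6 × 10^-1 M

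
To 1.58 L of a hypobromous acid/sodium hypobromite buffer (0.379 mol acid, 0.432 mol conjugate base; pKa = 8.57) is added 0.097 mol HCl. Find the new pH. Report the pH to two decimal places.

Added H+ converts OBr- to HOBr: HOBr → 0.476 mol, OBr- → 0.335 mol.
Henderson–Hasselbalch with mole ratio 0.335/0.476: pH = 8.57 + (-0.153)

pH = 8.42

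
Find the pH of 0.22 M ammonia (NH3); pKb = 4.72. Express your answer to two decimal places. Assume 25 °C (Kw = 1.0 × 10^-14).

NH3 + H2O ⇌ NH4+ + OH-
Kb = 10^(−4.72) = 1.91 × 10^-5
Kb = [OH-]²/(0.22 − [OH-]) = 1.91 × 10^-5
Assume [OH-] ≪ 0.22: [OH-] ≈ √(1.91 × 10^-5 × 0.22) = 2.05 × 10^-3 M
pOH = −log(2.05 × 10^-3) = 2.69; pH = 14.00 − 2.69 = 11.31

pH = 11.31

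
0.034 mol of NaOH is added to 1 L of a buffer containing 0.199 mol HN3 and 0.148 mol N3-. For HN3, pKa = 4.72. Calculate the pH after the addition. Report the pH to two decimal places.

OH- converts HN3 to N3-: HN3 → 0.165 mol, N3- → 0.182 mol.
Henderson–Hasselbalch with mole ratio 0.182/0.165: pH = 4.72 + (+0.043)

pH = 4.76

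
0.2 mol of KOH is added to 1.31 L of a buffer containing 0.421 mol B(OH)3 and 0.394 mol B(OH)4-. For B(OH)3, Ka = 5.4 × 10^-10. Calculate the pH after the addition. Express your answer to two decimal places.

OH- converts B(OH)3 to B(OH)4-: B(OH)3 → 0.221 mol, B(OH)4- → 0.594 mol.
pKa = −log(5.4 × 10^-10) = 9.268
Henderson–Hasselbalch with mole ratio 0.594/0.221: pH = 9.268 + (+0.429)

pH = 9.70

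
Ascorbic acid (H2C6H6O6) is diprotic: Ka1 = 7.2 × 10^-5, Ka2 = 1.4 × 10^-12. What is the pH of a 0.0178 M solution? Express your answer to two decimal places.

pH = 2.96

Since Ka1 ≫ Ka2, the first ionization dominates [H+].
Ka1 = x²/(0.0178 − x) = 7.2 × 10^-5
Solving the quadratic: x = (−Ka1 + √(Ka1² + 4·Ka1·C₀))/2 = 1.10 × 10^-3 M
pH = −log(1.10 × 10^-3) = 2.96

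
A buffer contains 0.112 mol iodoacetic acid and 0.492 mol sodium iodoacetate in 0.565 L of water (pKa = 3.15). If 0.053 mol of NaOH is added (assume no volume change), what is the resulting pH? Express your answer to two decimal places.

pH = 4.12

After neutralization: n(ICH2COOH) = 0.059 mol, n(ICH2COO-) = 0.545 mol.
pH = pKa + log([A⁻]/[HA]) = 3.15 + log(0.545/0.059) = 3.15 +0.966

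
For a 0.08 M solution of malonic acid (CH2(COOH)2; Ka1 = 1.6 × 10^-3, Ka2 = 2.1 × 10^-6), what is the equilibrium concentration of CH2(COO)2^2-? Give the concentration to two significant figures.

2.1 × 10^-6 M

First ionization gives [H+] ≈ [CH2(COOH)COO-] = 1.05 × 10^-2 M.
Second step: Ka2 = [H+][CH2(COO)2^2-]/[CH2(COOH)COO-] ≈ [CH2(COO)2^2-] (since [H+] ≈ [CH2(COOH)COO-]).
So [CH2(COO)2^2-] ≈ Ka2.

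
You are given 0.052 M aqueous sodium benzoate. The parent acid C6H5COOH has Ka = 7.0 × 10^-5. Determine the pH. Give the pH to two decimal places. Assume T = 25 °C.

C6H5COO- is the conjugate base of the weak acid C6H5COOH.
Kb = Kw/Ka = 1.0×10^-14 / 7.0 × 10^-5 = 1.43 × 10^-10
Kb = [OH-]²/(0.052 − [OH-]) = 1.43 × 10^-10
Assume [OH-] ≪ 0.052: [OH-] ≈ √(1.43 × 10^-10 × 0.052) = 2.73 × 10^-6 M
pOH = 5.56, so pH = 14.00 − pOH = 8.44

pH = 8.44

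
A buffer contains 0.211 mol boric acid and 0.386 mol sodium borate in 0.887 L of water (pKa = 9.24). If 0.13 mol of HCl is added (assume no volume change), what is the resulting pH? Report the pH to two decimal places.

Added H+ converts B(OH)4- to B(OH)3: B(OH)3 → 0.341 mol, B(OH)4- → 0.256 mol.
Henderson–Hasselbalch with mole ratio 0.256/0.341: pH = 9.24 + (-0.125)

pH = 9.12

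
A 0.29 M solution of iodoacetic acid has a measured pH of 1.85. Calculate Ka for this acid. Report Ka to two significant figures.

Ka = 7.2 × 10^-4

[H+] = 10^(-1.85) = 1.41 × 10^-2 M
At equilibrium [HA] = 0.29 − 1.41 × 10^-2 = 2.76 × 10^-1 M
Ka = [H+][A-]/[HA] = (1.41 × 10^-2)² / 2.76 × 10^-1 = 7.2 × 10^-4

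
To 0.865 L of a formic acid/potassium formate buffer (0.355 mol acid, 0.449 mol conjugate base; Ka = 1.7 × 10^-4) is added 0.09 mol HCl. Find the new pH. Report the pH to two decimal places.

After neutralization: n(HCOOH) = 0.445 mol, n(HCOO-) = 0.359 mol.
pKa = −log(1.7 × 10^-4) = 3.770
pH = pKa + log(n_HCOO-/n_HCOOH) = 3.770 + log(0.359/0.445) = 3.770 + (-0.093)

pH = 3.68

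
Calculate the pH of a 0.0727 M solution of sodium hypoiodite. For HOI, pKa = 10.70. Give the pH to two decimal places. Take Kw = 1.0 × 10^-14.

OI- is the conjugate base of the weak acid HOI.
Ka = 10^(−10.70) = 2.00 × 10^-11
Kb = Kw/Ka = 1.0×10^-14 / 2.00 × 10^-11 = 5.00 × 10^-4
Kb = [OH-]²/(0.0727 − [OH-]) = 5.00 × 10^-4
[OH-] is not negligible relative to C₀; solve [OH-]² + 0.0005·[OH-] − 3.64e-05 = 0.
[OH-] = (−Kb + √(Kb² + 4·Kb·C₀))/2 = 5.78 × 10^-3 M
pOH = −log(5.78 × 10^-3) = 2.24; pH = 14.00 − 2.24 = 11.76

pH = 11.76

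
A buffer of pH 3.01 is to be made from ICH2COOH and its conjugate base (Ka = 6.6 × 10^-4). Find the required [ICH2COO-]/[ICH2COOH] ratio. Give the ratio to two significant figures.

pKa = -log(6.6 × 10^-4) = 3.180
pH = pKa + log(r) ⇒ log(r) = 3.01 − 3.180 = -0.170
r = [ICH2COO-]/[ICH2COOH] = 10^(-0.170) = 0.676

ratio = 0.68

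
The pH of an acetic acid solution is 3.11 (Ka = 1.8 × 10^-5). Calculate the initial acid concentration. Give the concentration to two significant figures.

C₀ = 3.4 × 10^-2 M

[H+] = 10^(-3.11) = 7.76 × 10^-4 M = x
Ka = x²/(C₀ − x) ⇒ C₀ = x + x²/Ka
C₀ = 7.76 × 10^-4 + (7.76 × 10^-4)²/(1.8 × 10^-5) = 3.42 × 10^-2 M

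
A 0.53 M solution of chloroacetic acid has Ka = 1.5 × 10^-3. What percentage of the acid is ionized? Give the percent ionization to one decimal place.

ClCH2COOH ⇌ ClCH2COO- + H+; let x = [H+] at equilibrium.
Solve x² + 0.0015x − 0.000795 = 0 → x = 2.75 × 10^-2 M
Fraction ionized = 2.75 × 10^-2 / 0.53 = 0.0519 → 5.2%

5.2%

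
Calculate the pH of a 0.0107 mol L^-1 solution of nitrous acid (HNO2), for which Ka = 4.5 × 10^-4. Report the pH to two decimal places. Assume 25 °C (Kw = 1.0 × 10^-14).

HNO2 ⇌ NO2- + H+
From the ICE table, Ka = x²/(0.0107 − x) = 4.5 × 10^-4.
The 5% rule fails; solving x² + Ka·x − Ka·C₀ = 0 exactly:
x = (−Ka + √(Ka² + 4·Ka·C₀))/2 = 1.98 × 10^-3 M
pH = −log(1.98 × 10^-3) = 2.70

pH = 2.70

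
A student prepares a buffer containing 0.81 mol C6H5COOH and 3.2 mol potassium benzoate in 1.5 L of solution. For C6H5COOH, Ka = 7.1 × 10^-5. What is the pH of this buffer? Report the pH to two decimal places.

pH = 4.75

pKa = −log(7.1 × 10^-5) = 4.149
Henderson–Hasselbalch: pH = pKa + log([C6H5COO-]/[C6H5COOH]) = 4.149 + log(3.2/0.81)
pH = 4.149 + (+0.597) = 4.75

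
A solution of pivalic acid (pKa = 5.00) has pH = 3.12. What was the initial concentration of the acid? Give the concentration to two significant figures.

C₀ = 5.8 × 10^-2 M

[H+] = 10^(-3.12) = 7.59 × 10^-4 M = x
Ka = 10^(−5.00) = 1.00 × 10^-5
Ka = x²/(C₀ − x) ⇒ C₀ = x + x²/Ka
C₀ = 7.59 × 10^-4 + (7.59 × 10^-4)²/(1.00 × 10^-5) = 5.84 × 10^-2 M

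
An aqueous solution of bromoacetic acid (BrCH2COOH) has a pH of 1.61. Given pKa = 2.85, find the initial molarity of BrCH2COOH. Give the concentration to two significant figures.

[H+] = 10^(-1.61) = 2.45 × 10^-2 M = x
Ka = 10^(−2.85) = 1.41 × 10^-3
Ka = x²/(C₀ − x) ⇒ C₀ = x + x²/Ka
C₀ = 2.45 × 10^-2 + (2.45 × 10^-2)²/(1.41 × 10^-3) = 4.50 × 10^-1 M

C₀ = 4.5 × 10^-1 M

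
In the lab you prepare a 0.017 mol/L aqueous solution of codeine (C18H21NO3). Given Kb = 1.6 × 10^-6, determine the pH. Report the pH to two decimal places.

C18H21NO3 + H2O ⇌ C18H22NO3+ + OH-
From the ICE table, Kb = [OH-]²/(0.017 − [OH-]) = 1.6 × 10^-6.
Since Kb ≪ C₀, [OH-] ≈ √(Kb·C₀) = 1.65 × 10^-4 M.
([OH-]/C₀ = 0.97% < 5%, so the approximation holds.)
pOH = 3.78, so pH = 14.00 − pOH = 10.22

pH = 10.22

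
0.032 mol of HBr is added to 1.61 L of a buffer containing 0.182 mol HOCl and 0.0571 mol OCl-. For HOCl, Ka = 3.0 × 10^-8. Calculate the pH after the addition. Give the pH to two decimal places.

pH = 6.59

Added H+ converts OCl- to HOCl: HOCl → 0.214 mol, OCl- → 0.0251 mol.
pKa = −log(3.0 × 10^-8) = 7.523
Henderson–Hasselbalch with mole ratio 0.0251/0.214: pH = 7.523 + (-0.931)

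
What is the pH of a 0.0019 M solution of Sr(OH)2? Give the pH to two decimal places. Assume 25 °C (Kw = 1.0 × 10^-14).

pH = 11.58

Sr(OH)2 is a strong base (each formula unit releases 2 OH-); [OH-] = 0.0038 M.
pOH = -log(0.0038) = 2.42
pH = 14.00 - 2.42 = 11.58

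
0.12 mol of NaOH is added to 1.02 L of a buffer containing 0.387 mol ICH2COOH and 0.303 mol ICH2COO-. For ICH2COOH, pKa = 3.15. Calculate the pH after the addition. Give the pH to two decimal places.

OH- converts ICH2COOH to ICH2COO-: ICH2COOH → 0.267 mol, ICH2COO- → 0.423 mol.
pH = pKa + log(n_ICH2COO-/n_ICH2COOH) = 3.15 + log(0.423/0.267) = 3.15 + (+0.200)

pH = 3.35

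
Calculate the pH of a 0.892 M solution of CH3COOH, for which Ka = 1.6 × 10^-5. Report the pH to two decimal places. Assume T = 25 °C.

CH3COOH ⇌ CH3COO- + H+
From the ICE table, Ka = [H+]²/(0.892 − [H+]) = 1.6 × 10^-5.
Neglecting [H+] in the denominator: [H+] = √(1.6 × 10^-5 × 0.892) = 3.78 × 10^-3 M
pH = −log(3.78 × 10^-3) = 2.42

pH = 2.42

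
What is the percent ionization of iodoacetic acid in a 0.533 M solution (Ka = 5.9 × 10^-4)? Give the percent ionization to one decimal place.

ICH2COOH ⇌ ICH2COO- + H+; let x = [H+] at equilibrium.
x ≈ √(Ka·C₀) = √(5.9 × 10^-4 × 0.533) = 1.77 × 10^-2 M
% ionization = x/C₀ × 100% = 1.77 × 10^-2/0.533 × 100% = 3.3%

3.3%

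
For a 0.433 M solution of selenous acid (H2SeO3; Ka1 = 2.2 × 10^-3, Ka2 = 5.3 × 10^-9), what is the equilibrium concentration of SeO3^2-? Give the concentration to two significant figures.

First ionization gives [H+] ≈ [HSeO3-] = 2.98 × 10^-2 M.
Second step: Ka2 = [H+][SeO3^2-]/[HSeO3-] ≈ [SeO3^2-] (since [H+] ≈ [HSeO3-]).
So [SeO3^2-] ≈ Ka2.

5.3 × 10^-9 M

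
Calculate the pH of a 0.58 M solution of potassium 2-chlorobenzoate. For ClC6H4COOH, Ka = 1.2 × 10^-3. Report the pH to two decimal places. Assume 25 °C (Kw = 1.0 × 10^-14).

pH = 8.34

ClC6H4COO- is the conjugate base of the weak acid ClC6H4COOH.
Kb = Kw/Ka = 1.0×10^-14 / 1.2 × 10^-3 = 8.33 × 10^-12
Kb = [OH-]²/(0.58 − [OH-]) = 8.33 × 10^-12
Assume [OH-] ≪ 0.58: [OH-] ≈ √(8.33 × 10^-12 × 0.58) = 2.20 × 10^-6 M
([OH-]/C₀ = 0.00038% < 5%, so the approximation holds.)
pOH = 5.66, so pH = 14.00 − pOH = 8.34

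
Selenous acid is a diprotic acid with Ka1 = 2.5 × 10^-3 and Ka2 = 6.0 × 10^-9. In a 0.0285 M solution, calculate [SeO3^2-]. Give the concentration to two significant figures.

First ionization gives [H+] ≈ [HSeO3-] = 7.28 × 10^-3 M.
Second step: Ka2 = [H+][SeO3^2-]/[HSeO3-] ≈ [SeO3^2-] (since [H+] ≈ [HSeO3-]).
So [SeO3^2-] ≈ Ka2.

6.0 × 10^-9 M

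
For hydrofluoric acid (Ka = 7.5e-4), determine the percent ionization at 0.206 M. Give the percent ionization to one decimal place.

HF ⇌ F- + H+; let x = [H+] at equilibrium.
Ka = x²/(C₀ − x); solving the quadratic gives x = 1.21 × 10^-2 M.
% ionization = x/C₀ × 100% = 1.21 × 10^-2/0.206 × 100% = 5.9%

5.9%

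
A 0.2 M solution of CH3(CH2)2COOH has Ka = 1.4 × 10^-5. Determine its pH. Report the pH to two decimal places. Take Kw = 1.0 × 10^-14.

pH = 2.78

CH3(CH2)2COOH ⇌ CH3(CH2)2COO- + H+
From the ICE table, Ka = [H+]²/(0.2 − [H+]) = 1.4 × 10^-5.
Since Ka ≪ C₀, [H+] ≈ √(Ka·C₀) = 1.67 × 10^-3 M.
([H+]/C₀ = 0.84% < 5%, so the approximation holds.)
pH = −log[H+] = −log(1.67 × 10^-3) = 2.78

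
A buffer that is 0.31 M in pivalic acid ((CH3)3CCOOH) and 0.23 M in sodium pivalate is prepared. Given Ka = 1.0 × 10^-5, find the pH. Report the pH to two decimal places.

pKa = −log(1.0 × 10^-5) = 5.000
pH = pKa + log([A⁻]/[HA]) = 5.000 + log(0.23/0.31)
pH = 5.000 + (-0.130) = 4.87

pH = 4.87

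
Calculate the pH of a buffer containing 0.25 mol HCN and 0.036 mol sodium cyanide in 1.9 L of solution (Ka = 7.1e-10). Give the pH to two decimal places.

pKa = −log(7.1 × 10^-10) = 9.149
pH = pKa + log([A⁻]/[HA]) = 9.149 + log(0.036/0.25)
pH = 9.149 + (-0.842) = 8.31

pH = 8.31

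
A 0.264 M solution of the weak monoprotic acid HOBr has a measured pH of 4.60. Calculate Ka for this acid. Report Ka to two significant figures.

Ka = 2.4 × 10^-9

[H+] = 10^(-4.60) = 2.51 × 10^-5 M
At equilibrium [HA] = 0.264 − 2.51 × 10^-5 = 2.64 × 10^-1 M
Ka = [H+][A-]/[HA] = (2.51 × 10^-5)² / 2.64 × 10^-1 = 2.4 × 10^-9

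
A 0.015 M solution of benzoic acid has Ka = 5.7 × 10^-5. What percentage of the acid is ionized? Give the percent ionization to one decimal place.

C6H5COOH ⇌ C6H5COO- + H+; let x = [H+] at equilibrium.
Ka = x²/(C₀ − x); solving the quadratic gives x = 8.97 × 10^-4 M.
% ionization = x/C₀ × 100% = 8.97 × 10^-4/0.015 × 100% = 6.0%

6.0%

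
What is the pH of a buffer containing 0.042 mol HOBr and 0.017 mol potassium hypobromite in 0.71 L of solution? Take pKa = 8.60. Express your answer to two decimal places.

pH = 8.21

Using pH = pKa + log([base]/[acid]) with [base]/[acid] = 0.017/0.042:
pH = 8.60 + (-0.393) = 8.21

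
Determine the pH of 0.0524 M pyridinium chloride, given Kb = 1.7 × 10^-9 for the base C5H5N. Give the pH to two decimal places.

pH = 3.26

C5H5NH+ is the conjugate acid of the weak base C5H5N.
Ka = Kw/Kb = 1.0×10^-14 / 1.7 × 10^-9 = 5.88 × 10^-6
Ka = x²/(0.0524 − x) = 5.88 × 10^-6
Neglecting x in the denominator: x = √(5.88 × 10^-6 × 0.0524) = 5.55 × 10^-4 M
Check: 1.1% ionized — well under 5%, approximation valid.
pH = −log(5.55 × 10^-4) = 3.26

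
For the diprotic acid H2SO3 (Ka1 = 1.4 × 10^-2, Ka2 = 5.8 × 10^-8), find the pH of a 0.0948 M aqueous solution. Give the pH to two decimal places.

Since Ka1 ≫ Ka2, the first ionization dominates [H+].
Ka1 = x²/(0.0948 − x) = 1.4 × 10^-2
Solving the quadratic: x = (−Ka1 + √(Ka1² + 4·Ka1·C₀))/2 = 3.01 × 10^-2 M
pH = −log(3.01 × 10^-2) = 1.52

pH = 1.52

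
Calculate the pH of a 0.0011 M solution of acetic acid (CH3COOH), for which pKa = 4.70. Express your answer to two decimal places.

CH3COOH ⇌ CH3COO- + H+
Ka = 10^(−4.70) = 2.00 × 10^-5
Let x = [H+] at equilibrium. Ka = x²/(0.0011 − x).
Here C₀/Ka ≈ 55, so the small-x approximation fails. Use the quadratic:
x = [−2e-05 + √(2e-05² + 8.8e-08)]/2 = 1.39 × 10^-4 M
pH = −log[H+] = −log(1.39 × 10^-4) = 3.86

pH = 3.86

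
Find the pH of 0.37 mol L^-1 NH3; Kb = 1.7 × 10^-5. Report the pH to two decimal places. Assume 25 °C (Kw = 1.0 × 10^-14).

NH3 + H2O ⇌ NH4+ + OH-
Kb = x²/(0.37 − x) = 1.7 × 10^-5
Neglecting x in the denominator: x = √(1.7 × 10^-5 × 0.37) = 2.51 × 10^-3 M
(x/C₀ = 0.68% < 5%, so the approximation holds.)
pOH = 2.60, so pH = 14.00 − pOH = 11.40

pH = 11.40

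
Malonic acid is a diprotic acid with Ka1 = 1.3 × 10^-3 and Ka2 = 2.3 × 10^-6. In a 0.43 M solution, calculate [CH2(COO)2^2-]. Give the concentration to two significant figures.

2.3 × 10^-6 M

First ionization gives [H+] ≈ [CH2(COOH)COO-] = 2.30 × 10^-2 M.
Second step: Ka2 = [H+][CH2(COO)2^2-]/[CH2(COOH)COO-] ≈ [CH2(COO)2^2-] (since [H+] ≈ [CH2(COOH)COO-]).
So [CH2(COO)2^2-] ≈ Ka2.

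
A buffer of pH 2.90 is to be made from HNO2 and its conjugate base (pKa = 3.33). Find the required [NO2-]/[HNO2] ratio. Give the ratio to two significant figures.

pH = pKa + log(r) ⇒ log(r) = 2.90 − 3.33 = -0.43
r = [NO2-]/[HNO2] = 10^(-0.43) = 0.372

ratio = 0.37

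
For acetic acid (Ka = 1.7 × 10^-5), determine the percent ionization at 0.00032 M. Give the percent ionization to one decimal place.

CH3COOH ⇌ CH3COO- + H+; let x = [H+] at equilibrium.
Solve x² + 1.7e-05x − 5.44e-09 = 0 → x = 6.57 × 10^-5 M
% ionization = x/C₀ × 100% = 6.57 × 10^-5/0.00032 × 100% = 20.5%

20.5%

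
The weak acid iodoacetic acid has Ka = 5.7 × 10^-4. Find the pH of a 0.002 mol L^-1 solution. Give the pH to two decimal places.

pH = 3.09

ICH2COOH ⇌ ICH2COO- + H+
Ka = [H+]²/(0.002 − [H+]) = 5.7 × 10^-4
The 5% rule fails; solving [H+]² + Ka·[H+] − Ka·C₀ = 0 exactly:
[H+] = (−Ka + √(Ka² + 4·Ka·C₀))/2 = 8.20 × 10^-4 M
pH = −log(8.20 × 10^-4) = 3.09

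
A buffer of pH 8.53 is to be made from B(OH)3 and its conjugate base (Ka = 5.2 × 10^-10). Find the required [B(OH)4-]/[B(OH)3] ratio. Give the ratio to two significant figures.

pKa = -log(5.2 × 10^-10) = 9.284
pH = pKa + log(r) ⇒ log(r) = 8.53 − 9.284 = -0.754
r = [B(OH)4-]/[B(OH)3] = 10^(-0.754) = 0.176

ratio = 0.18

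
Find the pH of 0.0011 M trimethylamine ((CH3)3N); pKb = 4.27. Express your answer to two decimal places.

pH = 10.34

(CH3)3N + H2O ⇌ (CH3)3NH+ + OH-
Kb = 10^(−4.27) = 5.37 × 10^-5
From the ICE table, Kb = x²/(0.0011 − x) = 5.37 × 10^-5.
The 5% rule fails; solving x² + Kb·x − Kb·C₀ = 0 exactly:
x = [−5.37e-05 + √(5.37e-05² + 2.36e-07)]/2 = 2.18 × 10^-4 M
pOH = 3.66, so pH = 14.00 − pOH = 10.34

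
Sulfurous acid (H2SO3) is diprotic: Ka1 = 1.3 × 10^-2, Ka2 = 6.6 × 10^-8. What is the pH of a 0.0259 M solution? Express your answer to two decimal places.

Ka1 ≫ Ka2, so treat the first dissociation as the only significant source of H+.
Ka1 = x²/(0.0259 − x) = 1.3 × 10^-2
Solving the quadratic: x = (−Ka1 + √(Ka1² + 4·Ka1·C₀))/2 = 1.30 × 10^-2 M
pH = −log(1.30 × 10^-2) = 1.89

pH = 1.89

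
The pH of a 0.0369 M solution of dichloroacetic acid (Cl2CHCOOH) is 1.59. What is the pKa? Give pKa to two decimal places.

pKa = 1.23

[H+] = 10^(-1.59) = 2.57 × 10^-2 M
At equilibrium [HA] = 0.0369 − 2.57 × 10^-2 = 1.12 × 10^-2 M
Ka = [H+][A-]/[HA] = (2.57 × 10^-2)² / 1.12 × 10^-2 = 5.90 × 10^-2
pKa = -log(5.90 × 10^-2) = 1.23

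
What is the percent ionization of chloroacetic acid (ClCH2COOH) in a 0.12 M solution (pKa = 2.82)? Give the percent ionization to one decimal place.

10.6%

ClCH2COOH ⇌ ClCH2COO- + H+; let x = [H+] at equilibrium.
Ka = 10^(−2.82) = 1.51 × 10^-3
Solve x² + 0.00151x − 0.000181 = 0 → x = 1.27 × 10^-2 M
Fraction ionized = 1.27 × 10^-2 / 0.12 = 0.1058 → 10.6%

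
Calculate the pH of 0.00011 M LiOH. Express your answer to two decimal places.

pH = 10.04

LiOH is a strong base; [OH-] = 0.00011 M.
pOH = -log(0.00011) = 3.96
pH = 14.00 - 3.96 = 10.04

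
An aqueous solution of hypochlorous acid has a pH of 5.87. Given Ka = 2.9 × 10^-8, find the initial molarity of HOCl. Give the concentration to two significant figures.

C₀ = 6.4 × 10^-5 M

[H+] = 10^(-5.87) = 1.35 × 10^-6 M = x
Ka = x²/(C₀ − x) ⇒ C₀ = x + x²/Ka
C₀ = 1.35 × 10^-6 + (1.35 × 10^-6)²/(2.9 × 10^-8) = 6.42 × 10^-5 M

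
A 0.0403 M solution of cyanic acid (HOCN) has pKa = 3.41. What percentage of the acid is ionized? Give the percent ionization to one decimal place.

HOCN ⇌ OCN- + H+; let x = [H+] at equilibrium.
Ka = 10^(−3.41) = 3.89 × 10^-4
Solve x² + 0.000389x − 1.57e-05 = 0 → x = 3.77 × 10^-3 M
% ionization = x/C₀ × 100% = 3.77 × 10^-3/0.0403 × 100% = 9.4%

9.4%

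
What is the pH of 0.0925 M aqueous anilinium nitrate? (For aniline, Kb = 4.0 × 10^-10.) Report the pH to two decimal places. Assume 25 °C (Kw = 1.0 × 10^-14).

C6H5NH3+ is the conjugate acid of the weak base C6H5NH2.
Ka = Kw/Kb = 1.0×10^-14 / 4.0 × 10^-10 = 2.50 × 10^-5
From the ICE table, Ka = x²/(0.0925 − x) = 2.50 × 10^-5.
Assume x ≪ 0.0925: x ≈ √(2.50 × 10^-5 × 0.0925) = 1.52 × 10^-3 M
(x/C₀ = 1.6% < 5%, so the approximation holds.)
pH = −log(1.52 × 10^-3) = 2.82

pH = 2.82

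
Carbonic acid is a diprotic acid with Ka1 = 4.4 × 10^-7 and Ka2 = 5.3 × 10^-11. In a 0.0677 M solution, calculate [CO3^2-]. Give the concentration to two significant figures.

5.3 × 10^-11 M

First ionization gives [H+] ≈ [HCO3-] = 1.73 × 10^-4 M.
Second step: Ka2 = [H+][CO3^2-]/[HCO3-] ≈ [CO3^2-] (since [H+] ≈ [HCO3-]).
So [CO3^2-] ≈ Ka2.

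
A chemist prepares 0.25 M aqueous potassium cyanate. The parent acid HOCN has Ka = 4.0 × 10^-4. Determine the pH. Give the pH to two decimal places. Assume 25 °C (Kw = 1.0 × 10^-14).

pH = 8.40

OCN- is the conjugate base of the weak acid HOCN.
Kb = Kw/Ka = 1.0×10^-14 / 4.0 × 10^-4 = 2.50 × 10^-11
From the ICE table, Kb = x²/(0.25 − x) = 2.50 × 10^-11.
Neglecting x in the denominator: x = √(2.50 × 10^-11 × 0.25) = 2.50 × 10^-6 M
pOH = 5.60, so pH = 14.00 − pOH = 8.40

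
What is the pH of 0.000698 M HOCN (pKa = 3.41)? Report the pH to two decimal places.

pH = 3.44

HOCN ⇌ OCN- + H+
Ka = 10^(−3.41) = 3.89 × 10^-4
From the ICE table, Ka = [H+]²/(0.000698 − [H+]) = 3.89 × 10^-4.
[H+] is not negligible relative to C₀; solve [H+]² + 0.000389·[H+] − 2.72e-07 = 0.
[H+] = [−0.000389 + √(0.000389² + 1.09e-06)]/2 = 3.62 × 10^-4 M
pH = −log(3.62 × 10^-4) = 3.44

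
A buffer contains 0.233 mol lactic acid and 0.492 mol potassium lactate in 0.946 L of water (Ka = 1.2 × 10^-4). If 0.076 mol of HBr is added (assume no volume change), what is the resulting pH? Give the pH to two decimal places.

pH = 4.05

After neutralization: n(CH3CH(OH)COOH) = 0.309 mol, n(CH3CH(OH)COO-) = 0.416 mol.
pKa = −log(1.2 × 10^-4) = 3.921
Henderson–Hasselbalch with mole ratio 0.416/0.309: pH = 3.921 + (+0.129)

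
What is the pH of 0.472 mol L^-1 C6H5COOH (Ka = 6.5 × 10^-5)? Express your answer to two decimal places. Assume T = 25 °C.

pH = 2.26

C6H5COOH ⇌ C6H5COO- + H+
Ka = [H+]²/(0.472 − [H+]) = 6.5 × 10^-5
Since Ka ≪ C₀, [H+] ≈ √(Ka·C₀) = 5.54 × 10^-3 M.
pH = −log[H+] = −log(5.54 × 10^-3) = 2.26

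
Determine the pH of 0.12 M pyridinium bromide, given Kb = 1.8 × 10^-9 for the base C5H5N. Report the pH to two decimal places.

pH = 3.09

C5H5NH+ is the conjugate acid of the weak base C5H5N.
Ka = Kw/Kb = 1.0×10^-14 / 1.8 × 10^-9 = 5.56 × 10^-6
Ka = x²/(0.12 − x) = 5.56 × 10^-6
Since Ka ≪ C₀, x ≈ √(Ka·C₀) = 8.17 × 10^-4 M.
(x/C₀ = 0.68% < 5%, so the approximation holds.)
pH = −log[H+] = −log(8.17 × 10^-4) = 3.09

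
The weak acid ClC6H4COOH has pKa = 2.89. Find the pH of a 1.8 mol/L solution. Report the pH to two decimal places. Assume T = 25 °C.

pH = 1.32

ClC6H4COOH ⇌ ClC6H4COO- + H+
Ka = 10^(−2.89) = 1.29 × 10^-3
From the ICE table, Ka = [H+]²/(1.8 − [H+]) = 1.29 × 10^-3.
Neglecting [H+] in the denominator: [H+] = √(1.29 × 10^-3 × 1.8) = 4.82 × 10^-2 M
Check: 2.7% ionized — well under 5%, approximation valid.
pH = −log(4.82 × 10^-2) = 1.32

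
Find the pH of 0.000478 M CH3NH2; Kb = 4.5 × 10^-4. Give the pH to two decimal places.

CH3NH2 + H2O ⇌ CH3NH3+ + OH-
From the ICE table, Kb = [OH-]²/(0.000478 − [OH-]) = 4.5 × 10^-4.
Here C₀/Kb ≈ 1.06, so the small-[OH-] approximation fails. Use the quadratic:
[OH-] = (−Kb + √(Kb² + 4·Kb·C₀))/2 = 2.90 × 10^-4 M
pOH = 3.54, so pH = 14.00 − pOH = 10.46

pH = 10.46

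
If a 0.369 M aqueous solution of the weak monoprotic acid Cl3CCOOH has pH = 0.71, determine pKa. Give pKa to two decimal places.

pKa = 0.66

[H+] = 10^(-0.71) = 1.95 × 10^-1 M
At equilibrium [HA] = 0.369 − 1.95 × 10^-1 = 1.74 × 10^-1 M
Ka = [H+][A-]/[HA] = (1.95 × 10^-1)² / 1.74 × 10^-1 = 2.19 × 10^-1
pKa = -log(2.19 × 10^-1) = 0.66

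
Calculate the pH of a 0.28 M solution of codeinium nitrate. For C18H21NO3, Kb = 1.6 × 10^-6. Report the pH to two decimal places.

C18H22NO3+ is the conjugate acid of the weak base C18H21NO3.
Ka = Kw/Kb = 1.0×10^-14 / 1.6 × 10^-6 = 6.25 × 10^-9
Ka = [H+]²/(0.28 − [H+]) = 6.25 × 10^-9
Since Ka ≪ C₀, [H+] ≈ √(Ka·C₀) = 4.18 × 10^-5 M.
([H+]/C₀ = 0.015% < 5%, so the approximation holds.)
pH = −log(4.18 × 10^-5) = 4.38

pH = 4.38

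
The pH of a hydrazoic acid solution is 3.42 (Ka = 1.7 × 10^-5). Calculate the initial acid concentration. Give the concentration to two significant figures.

C₀ = 8.9 × 10^-3 M

[H+] = 10^(-3.42) = 3.80 × 10^-4 M = x
Ka = x²/(C₀ − x) ⇒ C₀ = x + x²/Ka
C₀ = 3.80 × 10^-4 + (3.80 × 10^-4)²/(1.7 × 10^-5) = 8.87 × 10^-3 M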